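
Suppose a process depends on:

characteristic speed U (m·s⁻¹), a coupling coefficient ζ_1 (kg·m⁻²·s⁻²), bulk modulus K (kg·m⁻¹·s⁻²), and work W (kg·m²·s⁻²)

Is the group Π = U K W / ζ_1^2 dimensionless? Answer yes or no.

Sum the exponent of each base dimension across the product:
  M: [U]_M − 2·[ζ_1]_M + [K]_M + [W]_M = (0) − 2·(1) + (1) + (1) = 0
  L: [U]_L − 2·[ζ_1]_L + [K]_L + [W]_L = (1) − 2·(-2) + (-1) + (2) = 6
  T: [U]_T − 2·[ζ_1]_T + [K]_T + [W]_T = (-1) − 2·(-2) + (-2) + (-2) = -1
Net dimensions [L⁶ T⁻¹] ≠ [1] — not dimensionless.

no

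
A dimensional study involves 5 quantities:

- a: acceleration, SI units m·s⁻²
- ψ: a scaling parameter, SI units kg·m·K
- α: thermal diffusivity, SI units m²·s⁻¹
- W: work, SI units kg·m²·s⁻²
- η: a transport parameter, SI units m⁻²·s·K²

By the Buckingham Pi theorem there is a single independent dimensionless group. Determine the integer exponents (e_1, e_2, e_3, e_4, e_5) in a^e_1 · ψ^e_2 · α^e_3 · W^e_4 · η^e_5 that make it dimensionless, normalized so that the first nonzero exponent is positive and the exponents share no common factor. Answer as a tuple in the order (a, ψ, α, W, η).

(2, 2, -1, -2, -1)

M: e_1·(0) + e_2·(1) + e_3·(0) + e_4·(1) + e_5·(0) = 0
L: e_1·(1) + e_2·(1) + e_3·(2) + e_4·(2) + e_5·(-2) = 0
T: e_1·(-2) + e_2·(0) + e_3·(-1) + e_4·(-2) + e_5·(1) = 0
Θ: e_1·(0) + e_2·(1) + e_3·(0) + e_4·(0) + e_5·(2) = 0
Solving this homogeneous linear system for the smallest-integer solution (first nonzero entry positive) gives (2, 2, -1, -2, -1).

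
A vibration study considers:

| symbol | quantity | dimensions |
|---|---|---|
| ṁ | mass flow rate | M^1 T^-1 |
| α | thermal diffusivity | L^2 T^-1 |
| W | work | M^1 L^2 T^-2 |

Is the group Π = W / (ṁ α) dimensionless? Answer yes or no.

Sum the exponent of each base dimension across the product:
  M: −[ṁ]_M − [α]_M + [W]_M = −(1) − (0) + (1) = 0
  L: −[ṁ]_L − [α]_L + [W]_L = −(0) − (2) + (2) = 0
  T: −[ṁ]_T − [α]_T + [W]_T = −(-1) − (-1) + (-2) = 0
All base exponents vanish — dimensionless.

yes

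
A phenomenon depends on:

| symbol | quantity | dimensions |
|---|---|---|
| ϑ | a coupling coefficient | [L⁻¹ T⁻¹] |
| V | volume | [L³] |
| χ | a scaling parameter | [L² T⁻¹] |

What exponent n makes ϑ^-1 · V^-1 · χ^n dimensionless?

Balance the L exponent: (2)·n from χ, plus −(-1) − (3) = -2 from the rest, must sum to zero.
2n − 2 = 0, so n = 1.

1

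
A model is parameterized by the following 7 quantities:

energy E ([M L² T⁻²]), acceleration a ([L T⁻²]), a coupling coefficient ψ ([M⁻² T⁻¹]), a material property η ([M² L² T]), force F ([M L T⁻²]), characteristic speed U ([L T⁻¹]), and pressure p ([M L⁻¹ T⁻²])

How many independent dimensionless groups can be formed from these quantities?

There are 7 variables and 3 base dimensions (M, L, T).
The dimension matrix has rank 3.
Independent dimensionless groups: 7 − 3 = 4.

4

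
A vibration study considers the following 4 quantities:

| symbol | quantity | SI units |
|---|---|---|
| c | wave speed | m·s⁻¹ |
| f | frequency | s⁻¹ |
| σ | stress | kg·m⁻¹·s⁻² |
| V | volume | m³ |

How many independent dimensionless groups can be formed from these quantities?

There are 4 variables and 3 base dimensions (M, L, T).
The dimension matrix has rank 3.
Independent dimensionless groups: 4 − 3 = 1.

1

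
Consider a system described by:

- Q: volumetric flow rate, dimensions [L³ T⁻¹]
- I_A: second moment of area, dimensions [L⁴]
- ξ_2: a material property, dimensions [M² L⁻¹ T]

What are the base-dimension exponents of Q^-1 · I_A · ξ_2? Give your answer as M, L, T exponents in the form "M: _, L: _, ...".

M: 2, L: 0, T: 2

Collect each base-dimension exponent across the product:
  M: −(0) + (0) + (2) = 2
  L: −(3) + (4) + (-1) = 0
  T: −(-1) + (0) + (1) = 2
So the dimensions are [M² T²].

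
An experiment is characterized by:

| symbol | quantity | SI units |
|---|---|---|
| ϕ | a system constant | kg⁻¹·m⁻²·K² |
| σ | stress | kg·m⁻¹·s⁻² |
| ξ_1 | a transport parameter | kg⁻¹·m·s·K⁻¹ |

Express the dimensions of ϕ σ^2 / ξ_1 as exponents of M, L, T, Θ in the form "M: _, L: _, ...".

Collect each base-dimension exponent across the product:
  M: (-1) + 2·(1) − (-1) = 2
  L: (-2) + 2·(-1) − (1) = -5
  T: (0) + 2·(-2) − (1) = -5
  Θ: (2) + 2·(0) − (-1) = 3
So the dimensions are [M² L⁻⁵ T⁻⁵ Θ³].

M: 2, L: -5, T: -5, Θ: 3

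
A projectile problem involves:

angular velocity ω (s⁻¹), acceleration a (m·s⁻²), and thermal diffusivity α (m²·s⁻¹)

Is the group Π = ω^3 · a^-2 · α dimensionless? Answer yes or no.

Sum the exponent of each base dimension across the product:
  M: 3·[ω]_M − 2·[a]_M + [α]_M = 3·(0) − 2·(0) + (0) = 0
  L: 3·[ω]_L − 2·[a]_L + [α]_L = 3·(0) − 2·(1) + (2) = 0
  T: 3·[ω]_T − 2·[a]_T + [α]_T = 3·(-1) − 2·(-2) + (-1) = 0
All base exponents vanish — dimensionless.

yes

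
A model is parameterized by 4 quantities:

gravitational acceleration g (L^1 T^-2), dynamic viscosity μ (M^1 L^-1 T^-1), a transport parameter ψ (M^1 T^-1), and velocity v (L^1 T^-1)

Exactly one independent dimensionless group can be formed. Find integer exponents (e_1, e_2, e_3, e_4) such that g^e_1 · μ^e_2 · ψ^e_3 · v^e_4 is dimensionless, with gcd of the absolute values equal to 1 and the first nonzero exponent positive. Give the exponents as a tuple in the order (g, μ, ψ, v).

M: e_1·(0) + e_2·(1) + e_3·(1) + e_4·(0) = 0
L: e_1·(1) + e_2·(-1) + e_3·(0) + e_4·(1) = 0
T: e_1·(-2) + e_2·(-1) + e_3·(-1) + e_4·(-1) = 0
Solving this homogeneous linear system for the smallest-integer solution (first nonzero entry positive) gives (1, -1, 1, -2).

(1, -1, 1, -2)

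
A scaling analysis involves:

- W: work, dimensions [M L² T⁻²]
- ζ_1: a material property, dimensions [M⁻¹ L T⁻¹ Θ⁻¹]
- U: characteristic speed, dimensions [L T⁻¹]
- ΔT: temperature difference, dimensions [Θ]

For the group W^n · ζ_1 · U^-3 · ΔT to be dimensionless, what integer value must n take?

Balance the M exponent: (1)·n from W, plus (-1) − 3·(0) + (0) = -1 from the rest, must sum to zero.
n − 1 = 0, so n = 1.

1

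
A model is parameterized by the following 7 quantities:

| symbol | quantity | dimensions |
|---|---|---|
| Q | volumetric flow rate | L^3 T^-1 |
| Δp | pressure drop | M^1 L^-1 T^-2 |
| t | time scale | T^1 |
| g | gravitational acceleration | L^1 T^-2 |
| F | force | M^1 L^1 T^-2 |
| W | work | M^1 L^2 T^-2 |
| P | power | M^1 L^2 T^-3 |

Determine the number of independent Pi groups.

4

There are 7 variables and 3 base dimensions (M, L, T).
The dimension matrix has rank 3.
Independent dimensionless groups: 7 − 3 = 4.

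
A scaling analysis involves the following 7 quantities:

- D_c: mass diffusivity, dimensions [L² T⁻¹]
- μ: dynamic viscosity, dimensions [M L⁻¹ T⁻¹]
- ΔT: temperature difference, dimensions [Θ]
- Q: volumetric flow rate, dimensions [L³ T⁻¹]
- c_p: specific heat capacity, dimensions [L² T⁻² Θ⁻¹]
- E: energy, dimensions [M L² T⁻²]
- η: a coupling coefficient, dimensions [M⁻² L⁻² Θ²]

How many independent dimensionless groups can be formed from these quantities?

There are 7 variables and 4 base dimensions (M, L, T, Θ).
The dimension matrix has rank 4.
Independent dimensionless groups: 7 − 4 = 3.

3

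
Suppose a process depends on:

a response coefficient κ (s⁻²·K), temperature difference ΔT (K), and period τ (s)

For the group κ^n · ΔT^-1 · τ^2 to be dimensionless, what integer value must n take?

Balance the T exponent: (-2)·n from κ, plus −(0) + 2·(1) = 2 from the rest, must sum to zero.
-2n + 2 = 0, so n = 1.

1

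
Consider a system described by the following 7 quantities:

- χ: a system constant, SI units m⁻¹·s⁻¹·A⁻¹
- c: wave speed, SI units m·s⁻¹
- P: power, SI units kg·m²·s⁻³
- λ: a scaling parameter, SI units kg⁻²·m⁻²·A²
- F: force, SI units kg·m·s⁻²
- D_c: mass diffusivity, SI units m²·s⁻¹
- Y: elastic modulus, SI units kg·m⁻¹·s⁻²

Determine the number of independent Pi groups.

3

There are 7 variables and 4 base dimensions (M, L, T, I).
The dimension matrix has rank 4.
Independent dimensionless groups: 7 − 4 = 3.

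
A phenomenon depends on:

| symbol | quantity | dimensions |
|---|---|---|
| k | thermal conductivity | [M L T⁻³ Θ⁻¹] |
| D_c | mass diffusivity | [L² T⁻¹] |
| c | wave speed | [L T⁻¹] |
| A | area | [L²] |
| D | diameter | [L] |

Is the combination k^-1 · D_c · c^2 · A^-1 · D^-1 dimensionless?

Sum the exponent of each base dimension across the product:
  M: −[k]_M + [D_c]_M + 2·[c]_M − [A]_M − [D]_M = −(1) + (0) + 2·(0) − (0) − (0) = -1
  L: −[k]_L + [D_c]_L + 2·[c]_L − [A]_L − [D]_L = −(1) + (2) + 2·(1) − (2) − (1) = 0
  T: −[k]_T + [D_c]_T + 2·[c]_T − [A]_T − [D]_T = −(-3) + (-1) + 2·(-1) − (0) − (0) = 0
  Θ: −[k]_Θ + [D_c]_Θ + 2·[c]_Θ − [A]_Θ − [D]_Θ = −(-1) + (0) + 2·(0) − (0) − (0) = 1
Net dimensions [M⁻¹ Θ] ≠ [1] — not dimensionless.

no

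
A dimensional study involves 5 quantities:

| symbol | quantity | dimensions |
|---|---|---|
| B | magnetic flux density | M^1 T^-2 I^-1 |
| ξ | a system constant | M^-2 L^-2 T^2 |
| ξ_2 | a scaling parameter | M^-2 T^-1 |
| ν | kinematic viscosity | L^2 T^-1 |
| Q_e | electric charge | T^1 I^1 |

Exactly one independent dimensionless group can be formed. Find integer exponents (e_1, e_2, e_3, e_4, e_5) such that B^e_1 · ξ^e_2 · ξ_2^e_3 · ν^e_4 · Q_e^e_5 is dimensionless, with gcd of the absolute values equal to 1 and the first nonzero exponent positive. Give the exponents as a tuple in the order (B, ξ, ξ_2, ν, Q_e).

M: e_1·(1) + e_2·(-2) + e_3·(-2) + e_4·(0) + e_5·(0) = 0
L: e_1·(0) + e_2·(-2) + e_3·(0) + e_4·(2) + e_5·(0) = 0
T: e_1·(-2) + e_2·(2) + e_3·(-1) + e_4·(-1) + e_5·(1) = 0
I: e_1·(-1) + e_2·(0) + e_3·(0) + e_4·(0) + e_5·(1) = 0
Solving this homogeneous linear system for the smallest-integer solution (first nonzero entry positive) gives (4, 3, -1, 3, 4).

(4, 3, -1, 3, 4)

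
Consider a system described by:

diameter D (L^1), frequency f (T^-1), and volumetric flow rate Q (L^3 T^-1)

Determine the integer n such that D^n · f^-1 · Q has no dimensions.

-3

Balance the L exponent: (1)·n from D, plus −(0) + (3) = 3 from the rest, must sum to zero.
n + 3 = 0, so n = -3.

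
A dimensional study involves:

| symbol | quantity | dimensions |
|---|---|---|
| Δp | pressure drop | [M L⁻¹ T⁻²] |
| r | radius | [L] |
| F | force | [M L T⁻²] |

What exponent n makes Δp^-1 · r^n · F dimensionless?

Balance the L exponent: (1)·n from r, plus −(-1) + (1) = 2 from the rest, must sum to zero.
n + 2 = 0, so n = -2.

-2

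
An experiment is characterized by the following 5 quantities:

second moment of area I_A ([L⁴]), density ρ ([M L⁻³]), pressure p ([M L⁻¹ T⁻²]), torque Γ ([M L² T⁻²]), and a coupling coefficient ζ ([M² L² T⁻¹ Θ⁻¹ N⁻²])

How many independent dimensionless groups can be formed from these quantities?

There are 5 variables and 5 base dimensions (M, L, T, Θ, N).
The dimension matrix has rank 4 (less than 5: the dimension vectors are linearly dependent).
Independent dimensionless groups: 5 − 4 = 1.

1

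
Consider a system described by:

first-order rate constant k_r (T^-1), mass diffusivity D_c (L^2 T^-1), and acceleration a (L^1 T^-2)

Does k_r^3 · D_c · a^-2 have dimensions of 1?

yes

Sum the exponent of each base dimension across the product:
  M: 3·[k_r]_M + [D_c]_M − 2·[a]_M = 3·(0) + (0) − 2·(0) = 0
  L: 3·[k_r]_L + [D_c]_L − 2·[a]_L = 3·(0) + (2) − 2·(1) = 0
  T: 3·[k_r]_T + [D_c]_T − 2·[a]_T = 3·(-1) + (-1) − 2·(-2) = 0
All base exponents vanish — dimensionless.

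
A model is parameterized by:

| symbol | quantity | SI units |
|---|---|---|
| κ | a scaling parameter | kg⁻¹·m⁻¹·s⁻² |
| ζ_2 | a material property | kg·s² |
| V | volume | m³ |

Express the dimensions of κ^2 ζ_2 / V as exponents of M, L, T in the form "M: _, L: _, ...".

M: -1, L: -5, T: -2

Collect each base-dimension exponent across the product:
  M: 2·(-1) + (1) − (0) = -1
  L: 2·(-1) + (0) − (3) = -5
  T: 2·(-2) + (2) − (0) = -2
So the dimensions are [M⁻¹ L⁻⁵ T⁻²].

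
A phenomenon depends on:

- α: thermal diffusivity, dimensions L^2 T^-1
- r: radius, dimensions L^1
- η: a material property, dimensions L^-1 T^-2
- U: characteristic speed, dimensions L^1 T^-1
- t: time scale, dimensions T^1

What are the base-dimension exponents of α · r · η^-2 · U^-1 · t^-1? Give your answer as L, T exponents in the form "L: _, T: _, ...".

L: 4, T: 3

Collect each base-dimension exponent across the product:
  L: (2) + (1) − 2·(-1) − (1) − (0) = 4
  T: (-1) + (0) − 2·(-2) − (-1) − (1) = 3
So the dimensions are [L⁴ T³].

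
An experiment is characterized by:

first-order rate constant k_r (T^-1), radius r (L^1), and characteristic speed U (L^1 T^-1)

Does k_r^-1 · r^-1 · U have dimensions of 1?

yes

Sum the exponent of each base dimension across the product:
  L: −[k_r]_L − [r]_L + [U]_L = −(0) − (1) + (1) = 0
  T: −[k_r]_T − [r]_T + [U]_T = −(-1) − (0) + (-1) = 0
All base exponents vanish — dimensionless.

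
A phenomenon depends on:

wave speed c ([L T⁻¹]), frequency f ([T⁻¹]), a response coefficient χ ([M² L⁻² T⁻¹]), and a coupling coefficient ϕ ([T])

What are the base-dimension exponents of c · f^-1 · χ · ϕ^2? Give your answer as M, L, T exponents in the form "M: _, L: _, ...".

M: 2, L: -1, T: 1

Collect each base-dimension exponent across the product:
  M: (0) − (0) + (2) + 2·(0) = 2
  L: (1) − (0) + (-2) + 2·(0) = -1
  T: (-1) − (-1) + (-1) + 2·(1) = 1
So the dimensions are [M² L⁻¹ T].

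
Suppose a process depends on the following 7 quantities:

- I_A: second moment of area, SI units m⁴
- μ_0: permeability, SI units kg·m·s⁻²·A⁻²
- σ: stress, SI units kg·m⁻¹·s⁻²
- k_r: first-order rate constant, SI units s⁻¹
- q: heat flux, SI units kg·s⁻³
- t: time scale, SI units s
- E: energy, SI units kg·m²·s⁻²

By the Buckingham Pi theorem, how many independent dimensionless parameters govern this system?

3

There are 7 variables and 4 base dimensions (M, L, T, I).
The dimension matrix has rank 4.
Independent dimensionless groups: 7 − 4 = 3.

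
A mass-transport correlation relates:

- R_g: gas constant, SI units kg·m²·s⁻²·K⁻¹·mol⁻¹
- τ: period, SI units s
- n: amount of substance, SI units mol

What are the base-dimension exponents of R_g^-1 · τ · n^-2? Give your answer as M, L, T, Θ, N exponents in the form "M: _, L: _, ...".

Collect each base-dimension exponent across the product:
  M: −(1) + (0) − 2·(0) = -1
  L: −(2) + (0) − 2·(0) = -2
  T: −(-2) + (1) − 2·(0) = 3
  Θ: −(-1) + (0) − 2·(0) = 1
  N: −(-1) + (0) − 2·(1) = -1
So the dimensions are [M⁻¹ L⁻² T³ Θ N⁻¹].

M: -1, L: -2, T: 3, Θ: 1, N: -1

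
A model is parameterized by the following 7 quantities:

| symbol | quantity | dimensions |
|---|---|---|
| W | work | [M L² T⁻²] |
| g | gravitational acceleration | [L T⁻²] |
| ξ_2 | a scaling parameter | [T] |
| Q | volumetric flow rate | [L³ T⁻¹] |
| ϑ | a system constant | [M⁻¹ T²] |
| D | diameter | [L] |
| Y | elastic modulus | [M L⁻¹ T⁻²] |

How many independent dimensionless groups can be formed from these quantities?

4

There are 7 variables and 3 base dimensions (M, L, T).
The dimension matrix has rank 3.
Independent dimensionless groups: 7 − 3 = 4.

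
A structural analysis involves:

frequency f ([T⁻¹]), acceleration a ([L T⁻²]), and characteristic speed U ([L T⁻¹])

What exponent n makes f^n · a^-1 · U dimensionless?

1

Balance the T exponent: (-1)·n from f, plus −(-2) + (-1) = 1 from the rest, must sum to zero.
−n + 1 = 0, so n = 1.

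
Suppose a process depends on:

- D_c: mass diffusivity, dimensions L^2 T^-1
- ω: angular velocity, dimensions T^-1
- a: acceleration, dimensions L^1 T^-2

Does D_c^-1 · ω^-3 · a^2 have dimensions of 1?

yes

Sum the exponent of each base dimension across the product:
  M: −[D_c]_M − 3·[ω]_M + 2·[a]_M = −(0) − 3·(0) + 2·(0) = 0
  L: −[D_c]_L − 3·[ω]_L + 2·[a]_L = −(2) − 3·(0) + 2·(1) = 0
  T: −[D_c]_T − 3·[ω]_T + 2·[a]_T = −(-1) − 3·(-1) + 2·(-2) = 0
All base exponents vanish — dimensionless.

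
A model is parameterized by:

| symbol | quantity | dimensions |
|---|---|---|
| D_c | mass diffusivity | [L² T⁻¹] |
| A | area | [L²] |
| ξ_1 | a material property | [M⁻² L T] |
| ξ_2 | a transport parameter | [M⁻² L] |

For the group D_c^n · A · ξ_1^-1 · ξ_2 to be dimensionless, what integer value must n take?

Balance the L exponent: (2)·n from D_c, plus (2) − (1) + (1) = 2 from the rest, must sum to zero.
2n + 2 = 0, so n = -1.

-1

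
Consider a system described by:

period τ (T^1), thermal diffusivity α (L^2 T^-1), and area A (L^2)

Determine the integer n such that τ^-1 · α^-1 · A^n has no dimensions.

1

Balance the L exponent: (2)·n from A, plus −(0) − (2) = -2 from the rest, must sum to zero.
2n − 2 = 0, so n = 1.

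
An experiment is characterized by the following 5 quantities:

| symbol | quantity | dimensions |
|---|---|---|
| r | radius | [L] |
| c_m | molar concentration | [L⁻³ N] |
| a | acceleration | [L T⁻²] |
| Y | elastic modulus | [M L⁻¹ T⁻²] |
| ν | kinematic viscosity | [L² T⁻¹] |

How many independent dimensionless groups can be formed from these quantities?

1

There are 5 variables and 4 base dimensions (M, L, T, N).
The dimension matrix has rank 4.
Independent dimensionless groups: 5 − 4 = 1.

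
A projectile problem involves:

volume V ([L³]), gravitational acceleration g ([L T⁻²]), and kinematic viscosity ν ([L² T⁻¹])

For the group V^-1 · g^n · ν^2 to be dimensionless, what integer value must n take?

Balance the L exponent: (1)·n from g, plus −(3) + 2·(2) = 1 from the rest, must sum to zero.
n + 1 = 0, so n = -1.

-1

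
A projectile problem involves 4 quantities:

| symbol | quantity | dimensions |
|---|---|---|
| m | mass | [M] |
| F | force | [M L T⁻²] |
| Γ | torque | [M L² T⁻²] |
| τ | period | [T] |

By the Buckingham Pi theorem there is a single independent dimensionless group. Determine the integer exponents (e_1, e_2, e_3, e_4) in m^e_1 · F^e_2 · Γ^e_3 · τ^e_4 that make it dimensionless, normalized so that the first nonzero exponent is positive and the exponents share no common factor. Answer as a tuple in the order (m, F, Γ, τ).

(1, -2, 1, -2)

M: e_1·(1) + e_2·(1) + e_3·(1) + e_4·(0) = 0
L: e_1·(0) + e_2·(1) + e_3·(2) + e_4·(0) = 0
T: e_1·(0) + e_2·(-2) + e_3·(-2) + e_4·(1) = 0
Solving this homogeneous linear system for the smallest-integer solution (first nonzero entry positive) gives (1, -2, 1, -2).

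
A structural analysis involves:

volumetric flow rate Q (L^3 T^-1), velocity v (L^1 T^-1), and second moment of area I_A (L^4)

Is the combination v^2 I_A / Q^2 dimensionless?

Sum the exponent of each base dimension across the product:
  L: −2·[Q]_L + 2·[v]_L + [I_A]_L = −2·(3) + 2·(1) + (4) = 0
  T: −2·[Q]_T + 2·[v]_T + [I_A]_T = −2·(-1) + 2·(-1) + (0) = 0
All base exponents vanish — dimensionless.

yes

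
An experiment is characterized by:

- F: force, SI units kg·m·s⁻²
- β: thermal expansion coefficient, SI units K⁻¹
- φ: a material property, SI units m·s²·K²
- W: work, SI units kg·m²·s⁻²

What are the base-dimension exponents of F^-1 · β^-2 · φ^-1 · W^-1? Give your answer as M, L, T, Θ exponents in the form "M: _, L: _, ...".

Collect each base-dimension exponent across the product:
  M: −(1) − 2·(0) − (0) − (1) = -2
  L: −(1) − 2·(0) − (1) − (2) = -4
  T: −(-2) − 2·(0) − (2) − (-2) = 2
  Θ: −(0) − 2·(-1) − (2) − (0) = 0
So the dimensions are [M⁻² L⁻⁴ T²].

M: -2, L: -4, T: 2, Θ: 0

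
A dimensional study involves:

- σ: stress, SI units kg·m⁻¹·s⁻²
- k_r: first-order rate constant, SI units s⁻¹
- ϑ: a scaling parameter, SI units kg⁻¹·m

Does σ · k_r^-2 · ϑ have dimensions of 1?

Sum the exponent of each base dimension across the product:
  M: [σ]_M − 2·[k_r]_M + [ϑ]_M = (1) − 2·(0) + (-1) = 0
  L: [σ]_L − 2·[k_r]_L + [ϑ]_L = (-1) − 2·(0) + (1) = 0
  T: [σ]_T − 2·[k_r]_T + [ϑ]_T = (-2) − 2·(-1) + (0) = 0
All base exponents vanish — dimensionless.

yes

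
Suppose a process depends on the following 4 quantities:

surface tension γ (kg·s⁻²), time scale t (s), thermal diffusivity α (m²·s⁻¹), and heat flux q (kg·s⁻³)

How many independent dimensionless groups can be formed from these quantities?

1

There are 4 variables and 3 base dimensions (M, L, T).
The dimension matrix has rank 3.
Independent dimensionless groups: 4 − 3 = 1.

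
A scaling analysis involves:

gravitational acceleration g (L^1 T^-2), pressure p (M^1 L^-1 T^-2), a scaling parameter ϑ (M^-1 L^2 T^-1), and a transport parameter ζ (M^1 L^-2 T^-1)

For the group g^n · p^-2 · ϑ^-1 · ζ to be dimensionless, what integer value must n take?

Balance the L exponent: (1)·n from g, plus −2·(-1) − (2) + (-2) = -2 from the rest, must sum to zero.
n − 2 = 0, so n = 2.

2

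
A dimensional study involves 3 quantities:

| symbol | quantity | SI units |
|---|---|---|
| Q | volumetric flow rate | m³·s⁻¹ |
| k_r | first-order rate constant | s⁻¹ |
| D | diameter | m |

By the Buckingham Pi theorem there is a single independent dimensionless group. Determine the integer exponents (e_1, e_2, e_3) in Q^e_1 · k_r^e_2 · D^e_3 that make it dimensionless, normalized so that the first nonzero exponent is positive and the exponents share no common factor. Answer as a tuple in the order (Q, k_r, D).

(1, -1, -3)

L: e_1·(3) + e_2·(0) + e_3·(1) = 0
T: e_1·(-1) + e_2·(-1) + e_3·(0) = 0
Solving this homogeneous linear system for the smallest-integer solution (first nonzero entry positive) gives (1, -1, -3).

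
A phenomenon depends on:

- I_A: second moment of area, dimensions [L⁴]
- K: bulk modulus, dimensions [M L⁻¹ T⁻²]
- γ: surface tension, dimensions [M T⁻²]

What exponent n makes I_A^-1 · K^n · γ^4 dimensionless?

Balance the M exponent: (1)·n from K, plus −(0) + 4·(1) = 4 from the rest, must sum to zero.
n + 4 = 0, so n = -4.

-4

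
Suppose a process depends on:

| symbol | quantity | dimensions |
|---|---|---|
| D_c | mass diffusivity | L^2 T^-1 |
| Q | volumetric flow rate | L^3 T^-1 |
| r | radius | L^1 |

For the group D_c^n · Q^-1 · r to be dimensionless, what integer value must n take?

1

Balance the L exponent: (2)·n from D_c, plus −(3) + (1) = -2 from the rest, must sum to zero.
2n − 2 = 0, so n = 1.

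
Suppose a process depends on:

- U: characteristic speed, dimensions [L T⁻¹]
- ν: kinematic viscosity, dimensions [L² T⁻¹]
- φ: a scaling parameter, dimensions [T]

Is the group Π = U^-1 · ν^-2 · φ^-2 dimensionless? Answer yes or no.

Sum the exponent of each base dimension across the product:
  L: −[U]_L − 2·[ν]_L − 2·[φ]_L = −(1) − 2·(2) − 2·(0) = -5
  T: −[U]_T − 2·[ν]_T − 2·[φ]_T = −(-1) − 2·(-1) − 2·(1) = 1
Net dimensions [L⁻⁵ T] ≠ [1] — not dimensionless.

no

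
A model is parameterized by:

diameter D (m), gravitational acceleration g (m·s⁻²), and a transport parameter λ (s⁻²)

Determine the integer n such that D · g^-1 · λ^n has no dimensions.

1

Balance the T exponent: (-2)·n from λ, plus (0) − (-2) = 2 from the rest, must sum to zero.
-2n + 2 = 0, so n = 1.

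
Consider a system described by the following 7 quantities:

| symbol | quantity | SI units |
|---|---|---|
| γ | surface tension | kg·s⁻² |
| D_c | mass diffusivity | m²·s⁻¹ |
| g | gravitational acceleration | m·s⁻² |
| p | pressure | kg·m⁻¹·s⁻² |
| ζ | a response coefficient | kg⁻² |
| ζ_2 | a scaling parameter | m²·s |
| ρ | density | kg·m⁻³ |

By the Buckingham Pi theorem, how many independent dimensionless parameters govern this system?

4

There are 7 variables and 3 base dimensions (M, L, T).
The dimension matrix has rank 3.
Independent dimensionless groups: 7 − 3 = 4.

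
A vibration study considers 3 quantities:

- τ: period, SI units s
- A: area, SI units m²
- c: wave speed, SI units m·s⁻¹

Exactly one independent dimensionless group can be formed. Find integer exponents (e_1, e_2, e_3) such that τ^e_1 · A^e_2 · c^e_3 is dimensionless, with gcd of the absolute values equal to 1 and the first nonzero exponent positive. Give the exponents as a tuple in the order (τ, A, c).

L: e_1·(0) + e_2·(2) + e_3·(1) = 0
T: e_1·(1) + e_2·(0) + e_3·(-1) = 0
Solving this homogeneous linear system for the smallest-integer solution (first nonzero entry positive) gives (2, -1, 2).

(2, -1, 2)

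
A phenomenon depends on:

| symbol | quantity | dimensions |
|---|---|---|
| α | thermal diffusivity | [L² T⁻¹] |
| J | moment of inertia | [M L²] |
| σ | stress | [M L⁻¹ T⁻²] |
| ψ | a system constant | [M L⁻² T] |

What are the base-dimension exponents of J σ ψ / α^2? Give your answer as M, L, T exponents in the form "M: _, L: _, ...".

Collect each base-dimension exponent across the product:
  M: −2·(0) + (1) + (1) + (1) = 3
  L: −2·(2) + (2) + (-1) + (-2) = -5
  T: −2·(-1) + (0) + (-2) + (1) = 1
So the dimensions are [M³ L⁻⁵ T].

M: 3, L: -5, T: 1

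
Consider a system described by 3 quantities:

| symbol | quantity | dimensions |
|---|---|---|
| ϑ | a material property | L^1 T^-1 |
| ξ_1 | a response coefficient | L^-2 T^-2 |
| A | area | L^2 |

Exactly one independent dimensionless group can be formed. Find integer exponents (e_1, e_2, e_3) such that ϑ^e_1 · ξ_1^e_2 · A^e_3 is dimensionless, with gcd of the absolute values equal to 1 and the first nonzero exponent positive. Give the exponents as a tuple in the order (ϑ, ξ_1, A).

L: e_1·(1) + e_2·(-2) + e_3·(2) = 0
T: e_1·(-1) + e_2·(-2) + e_3·(0) = 0
Solving this homogeneous linear system for the smallest-integer solution (first nonzero entry positive) gives (2, -1, -2).

(2, -1, -2)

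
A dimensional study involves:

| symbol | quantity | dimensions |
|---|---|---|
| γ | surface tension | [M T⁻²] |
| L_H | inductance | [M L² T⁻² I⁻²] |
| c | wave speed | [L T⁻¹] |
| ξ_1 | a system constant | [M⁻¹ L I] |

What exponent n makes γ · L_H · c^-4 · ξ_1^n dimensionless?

Balance the M exponent: (-1)·n from ξ_1, plus (1) + (1) − 4·(0) = 2 from the rest, must sum to zero.
−n + 2 = 0, so n = 2.

2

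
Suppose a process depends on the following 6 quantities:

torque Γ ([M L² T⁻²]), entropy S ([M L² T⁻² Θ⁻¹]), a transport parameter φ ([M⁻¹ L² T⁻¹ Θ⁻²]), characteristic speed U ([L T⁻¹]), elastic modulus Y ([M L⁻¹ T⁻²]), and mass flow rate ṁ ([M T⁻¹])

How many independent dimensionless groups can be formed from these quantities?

There are 6 variables and 4 base dimensions (M, L, T, Θ).
The dimension matrix has rank 4.
Independent dimensionless groups: 6 − 4 = 2.

2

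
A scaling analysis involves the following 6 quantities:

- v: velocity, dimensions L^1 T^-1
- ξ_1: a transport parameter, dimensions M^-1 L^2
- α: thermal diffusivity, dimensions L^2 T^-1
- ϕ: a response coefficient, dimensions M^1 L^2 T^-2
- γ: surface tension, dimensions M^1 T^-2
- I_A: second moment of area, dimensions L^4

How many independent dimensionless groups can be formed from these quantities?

There are 6 variables and 3 base dimensions (M, L, T).
The dimension matrix has rank 3.
Independent dimensionless groups: 6 − 3 = 3.

3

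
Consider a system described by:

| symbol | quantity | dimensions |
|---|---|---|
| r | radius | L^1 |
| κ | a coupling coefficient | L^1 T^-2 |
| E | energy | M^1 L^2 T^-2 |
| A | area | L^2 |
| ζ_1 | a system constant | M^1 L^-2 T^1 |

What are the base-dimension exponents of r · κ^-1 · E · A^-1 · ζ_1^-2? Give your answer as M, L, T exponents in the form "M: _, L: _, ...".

M: -1, L: 4, T: -2

Collect each base-dimension exponent across the product:
  M: (0) − (0) + (1) − (0) − 2·(1) = -1
  L: (1) − (1) + (2) − (2) − 2·(-2) = 4
  T: (0) − (-2) + (-2) − (0) − 2·(1) = -2
So the dimensions are [M⁻¹ L⁴ T⁻²].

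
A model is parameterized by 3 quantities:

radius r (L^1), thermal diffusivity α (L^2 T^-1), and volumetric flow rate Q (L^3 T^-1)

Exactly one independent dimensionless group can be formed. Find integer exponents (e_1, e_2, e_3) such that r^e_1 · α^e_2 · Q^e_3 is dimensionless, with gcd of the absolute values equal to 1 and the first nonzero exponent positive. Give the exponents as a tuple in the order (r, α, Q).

(1, 1, -1)

L: e_1·(1) + e_2·(2) + e_3·(3) = 0
T: e_1·(0) + e_2·(-1) + e_3·(-1) = 0
Solving this homogeneous linear system for the smallest-integer solution (first nonzero entry positive) gives (1, 1, -1).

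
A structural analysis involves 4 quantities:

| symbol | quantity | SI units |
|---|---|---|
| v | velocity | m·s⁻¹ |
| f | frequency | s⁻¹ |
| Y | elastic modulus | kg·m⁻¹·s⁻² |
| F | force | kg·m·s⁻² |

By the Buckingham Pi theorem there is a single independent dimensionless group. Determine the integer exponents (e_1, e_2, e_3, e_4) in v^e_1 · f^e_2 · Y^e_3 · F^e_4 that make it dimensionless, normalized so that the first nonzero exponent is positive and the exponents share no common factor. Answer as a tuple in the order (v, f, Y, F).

(2, -2, 1, -1)

M: e_1·(0) + e_2·(0) + e_3·(1) + e_4·(1) = 0
L: e_1·(1) + e_2·(0) + e_3·(-1) + e_4·(1) = 0
T: e_1·(-1) + e_2·(-1) + e_3·(-2) + e_4·(-2) = 0
Solving this homogeneous linear system for the smallest-integer solution (first nonzero entry positive) gives (2, -2, 1, -1).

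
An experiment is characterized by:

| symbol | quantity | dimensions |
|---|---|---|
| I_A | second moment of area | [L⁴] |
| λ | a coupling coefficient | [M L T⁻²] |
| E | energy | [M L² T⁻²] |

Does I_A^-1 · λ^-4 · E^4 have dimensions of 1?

yes

Sum the exponent of each base dimension across the product:
  M: −[I_A]_M − 4·[λ]_M + 4·[E]_M = −(0) − 4·(1) + 4·(1) = 0
  L: −[I_A]_L − 4·[λ]_L + 4·[E]_L = −(4) − 4·(1) + 4·(2) = 0
  T: −[I_A]_T − 4·[λ]_T + 4·[E]_T = −(0) − 4·(-2) + 4·(-2) = 0
All base exponents vanish — dimensionless.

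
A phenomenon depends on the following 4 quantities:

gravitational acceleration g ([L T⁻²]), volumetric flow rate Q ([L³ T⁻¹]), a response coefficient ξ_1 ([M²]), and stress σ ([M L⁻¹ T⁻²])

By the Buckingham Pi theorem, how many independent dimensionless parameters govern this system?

1

There are 4 variables and 3 base dimensions (M, L, T).
The dimension matrix has rank 3.
Independent dimensionless groups: 4 − 3 = 1.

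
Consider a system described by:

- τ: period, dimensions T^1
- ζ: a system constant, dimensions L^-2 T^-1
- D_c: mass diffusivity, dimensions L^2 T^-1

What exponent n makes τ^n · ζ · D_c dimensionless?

2

Balance the T exponent: (1)·n from τ, plus (-1) + (-1) = -2 from the rest, must sum to zero.
n − 2 = 0, so n = 2.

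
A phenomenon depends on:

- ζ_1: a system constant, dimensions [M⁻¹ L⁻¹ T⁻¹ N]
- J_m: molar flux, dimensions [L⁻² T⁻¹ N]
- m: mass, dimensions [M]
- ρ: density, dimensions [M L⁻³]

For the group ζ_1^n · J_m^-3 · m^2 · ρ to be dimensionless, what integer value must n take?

3

Balance the M exponent: (-1)·n from ζ_1, plus −3·(0) + 2·(1) + (1) = 3 from the rest, must sum to zero.
−n + 3 = 0, so n = 3.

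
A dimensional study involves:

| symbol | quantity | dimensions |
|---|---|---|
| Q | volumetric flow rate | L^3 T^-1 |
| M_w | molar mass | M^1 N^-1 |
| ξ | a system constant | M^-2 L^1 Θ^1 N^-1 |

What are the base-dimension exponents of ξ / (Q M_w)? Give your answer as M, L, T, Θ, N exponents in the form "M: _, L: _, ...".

Collect each base-dimension exponent across the product:
  M: −(0) − (1) + (-2) = -3
  L: −(3) − (0) + (1) = -2
  T: −(-1) − (0) + (0) = 1
  Θ: −(0) − (0) + (1) = 1
  N: −(0) − (-1) + (-1) = 0
So the dimensions are [M⁻³ L⁻² T Θ].

M: -3, L: -2, T: 1, Θ: 1, N: 0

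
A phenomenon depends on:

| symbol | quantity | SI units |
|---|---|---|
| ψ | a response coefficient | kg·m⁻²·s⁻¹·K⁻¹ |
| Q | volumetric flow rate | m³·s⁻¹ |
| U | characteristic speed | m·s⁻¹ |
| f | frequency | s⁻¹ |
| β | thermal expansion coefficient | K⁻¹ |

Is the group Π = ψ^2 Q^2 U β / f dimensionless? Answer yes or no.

Sum the exponent of each base dimension across the product:
  M: 2·[ψ]_M + 2·[Q]_M + [U]_M − [f]_M + [β]_M = 2·(1) + 2·(0) + (0) − (0) + (0) = 2
  L: 2·[ψ]_L + 2·[Q]_L + [U]_L − [f]_L + [β]_L = 2·(-2) + 2·(3) + (1) − (0) + (0) = 3
  T: 2·[ψ]_T + 2·[Q]_T + [U]_T − [f]_T + [β]_T = 2·(-1) + 2·(-1) + (-1) − (-1) + (0) = -4
  Θ: 2·[ψ]_Θ + 2·[Q]_Θ + [U]_Θ − [f]_Θ + [β]_Θ = 2·(-1) + 2·(0) + (0) − (0) + (-1) = -3
Net dimensions [M² L³ T⁻⁴ Θ⁻³] ≠ [1] — not dimensionless.

no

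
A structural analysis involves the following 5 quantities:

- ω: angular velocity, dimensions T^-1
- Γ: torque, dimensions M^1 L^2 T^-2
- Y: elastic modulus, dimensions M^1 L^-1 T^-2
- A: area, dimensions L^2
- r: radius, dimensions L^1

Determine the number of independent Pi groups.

There are 5 variables and 3 base dimensions (M, L, T).
The dimension matrix has rank 3.
Independent dimensionless groups: 5 − 3 = 2.

2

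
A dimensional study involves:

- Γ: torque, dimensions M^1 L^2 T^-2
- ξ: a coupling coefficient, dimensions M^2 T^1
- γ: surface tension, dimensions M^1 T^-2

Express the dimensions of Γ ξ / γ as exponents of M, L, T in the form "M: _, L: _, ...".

M: 2, L: 2, T: 1

Collect each base-dimension exponent across the product:
  M: (1) + (2) − (1) = 2
  L: (2) + (0) − (0) = 2
  T: (-2) + (1) − (-2) = 1
So the dimensions are [M² L² T].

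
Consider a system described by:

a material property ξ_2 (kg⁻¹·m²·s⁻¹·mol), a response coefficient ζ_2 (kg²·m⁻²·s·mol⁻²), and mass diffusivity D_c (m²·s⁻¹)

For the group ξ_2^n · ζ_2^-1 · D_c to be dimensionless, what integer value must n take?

Balance the M exponent: (-1)·n from ξ_2, plus −(2) + (0) = -2 from the rest, must sum to zero.
−n − 2 = 0, so n = -2.

-2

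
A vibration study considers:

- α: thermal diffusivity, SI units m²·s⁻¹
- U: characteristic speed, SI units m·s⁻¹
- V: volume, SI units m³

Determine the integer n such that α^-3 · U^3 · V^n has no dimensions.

1

Balance the L exponent: (3)·n from V, plus −3·(2) + 3·(1) = -3 from the rest, must sum to zero.
3n − 3 = 0, so n = 1.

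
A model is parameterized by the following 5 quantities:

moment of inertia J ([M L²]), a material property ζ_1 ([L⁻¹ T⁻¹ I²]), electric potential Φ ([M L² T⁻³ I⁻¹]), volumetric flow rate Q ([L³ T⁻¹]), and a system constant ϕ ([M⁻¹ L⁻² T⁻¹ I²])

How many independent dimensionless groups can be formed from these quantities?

There are 5 variables and 4 base dimensions (M, L, T, I).
The dimension matrix has rank 4.
Independent dimensionless groups: 5 − 4 = 1.

1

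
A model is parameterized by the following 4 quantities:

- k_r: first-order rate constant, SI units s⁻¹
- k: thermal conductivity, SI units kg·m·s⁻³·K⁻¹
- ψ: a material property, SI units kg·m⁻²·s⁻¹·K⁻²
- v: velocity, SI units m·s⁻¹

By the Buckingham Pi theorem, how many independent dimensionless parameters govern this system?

0

There are 4 variables and 4 base dimensions (M, L, T, Θ).
The dimension matrix has rank 4.
Independent dimensionless groups: 4 − 4 = 0.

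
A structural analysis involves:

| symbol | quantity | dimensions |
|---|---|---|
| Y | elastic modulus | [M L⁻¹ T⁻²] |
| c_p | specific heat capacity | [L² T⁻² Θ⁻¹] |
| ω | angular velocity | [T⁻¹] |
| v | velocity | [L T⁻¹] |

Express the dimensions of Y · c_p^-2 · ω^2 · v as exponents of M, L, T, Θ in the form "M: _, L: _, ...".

M: 1, L: -4, T: -1, Θ: 2

Collect each base-dimension exponent across the product:
  M: (1) − 2·(0) + 2·(0) + (0) = 1
  L: (-1) − 2·(2) + 2·(0) + (1) = -4
  T: (-2) − 2·(-2) + 2·(-1) + (-1) = -1
  Θ: (0) − 2·(-1) + 2·(0) + (0) = 2
So the dimensions are [M L⁻⁴ T⁻¹ Θ²].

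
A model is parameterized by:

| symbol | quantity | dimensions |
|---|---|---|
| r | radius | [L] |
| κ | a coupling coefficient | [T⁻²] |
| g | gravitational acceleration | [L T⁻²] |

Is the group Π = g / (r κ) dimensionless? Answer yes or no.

Sum the exponent of each base dimension across the product:
  L: −[r]_L − [κ]_L + [g]_L = −(1) − (0) + (1) = 0
  T: −[r]_T − [κ]_T + [g]_T = −(0) − (-2) + (-2) = 0
All base exponents vanish — dimensionless.

yes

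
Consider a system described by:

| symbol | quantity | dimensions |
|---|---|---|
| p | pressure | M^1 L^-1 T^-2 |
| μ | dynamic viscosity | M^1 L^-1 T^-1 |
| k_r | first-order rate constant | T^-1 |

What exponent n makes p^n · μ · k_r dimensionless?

-1

Balance the M exponent: (1)·n from p, plus (1) + (0) = 1 from the rest, must sum to zero.
n + 1 = 0, so n = -1.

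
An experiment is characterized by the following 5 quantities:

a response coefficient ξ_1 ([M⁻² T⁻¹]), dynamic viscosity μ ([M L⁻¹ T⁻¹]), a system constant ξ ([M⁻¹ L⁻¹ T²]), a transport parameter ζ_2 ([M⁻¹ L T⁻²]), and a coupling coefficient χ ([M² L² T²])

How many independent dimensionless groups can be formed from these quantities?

There are 5 variables and 3 base dimensions (M, L, T).
The dimension matrix has rank 3.
Independent dimensionless groups: 5 − 3 = 2.

2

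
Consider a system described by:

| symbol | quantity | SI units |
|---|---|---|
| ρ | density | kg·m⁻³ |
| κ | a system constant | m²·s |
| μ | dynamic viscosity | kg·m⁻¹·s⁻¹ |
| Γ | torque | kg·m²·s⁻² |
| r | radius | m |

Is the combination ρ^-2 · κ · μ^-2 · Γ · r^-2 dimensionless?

no

Sum the exponent of each base dimension across the product:
  M: −2·[ρ]_M + [κ]_M − 2·[μ]_M + [Γ]_M − 2·[r]_M = −2·(1) + (0) − 2·(1) + (1) − 2·(0) = -3
  L: −2·[ρ]_L + [κ]_L − 2·[μ]_L + [Γ]_L − 2·[r]_L = −2·(-3) + (2) − 2·(-1) + (2) − 2·(1) = 10
  T: −2·[ρ]_T + [κ]_T − 2·[μ]_T + [Γ]_T − 2·[r]_T = −2·(0) + (1) − 2·(-1) + (-2) − 2·(0) = 1
Net dimensions [M⁻³ L¹⁰ T] ≠ [1] — not dimensionless.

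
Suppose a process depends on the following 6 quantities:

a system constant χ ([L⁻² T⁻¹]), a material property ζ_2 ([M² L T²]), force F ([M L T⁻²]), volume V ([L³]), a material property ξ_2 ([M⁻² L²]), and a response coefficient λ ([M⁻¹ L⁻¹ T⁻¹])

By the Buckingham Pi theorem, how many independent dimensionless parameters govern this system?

There are 6 variables and 3 base dimensions (M, L, T).
The dimension matrix has rank 3.
Independent dimensionless groups: 6 − 3 = 3.

3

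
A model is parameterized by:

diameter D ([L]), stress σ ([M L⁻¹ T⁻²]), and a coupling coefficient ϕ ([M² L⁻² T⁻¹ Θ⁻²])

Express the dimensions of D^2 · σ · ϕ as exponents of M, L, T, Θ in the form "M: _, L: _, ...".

Collect each base-dimension exponent across the product:
  M: 2·(0) + (1) + (2) = 3
  L: 2·(1) + (-1) + (-2) = -1
  T: 2·(0) + (-2) + (-1) = -3
  Θ: 2·(0) + (0) + (-2) = -2
So the dimensions are [M³ L⁻¹ T⁻³ Θ⁻²].

M: 3, L: -1, T: -3, Θ: -2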